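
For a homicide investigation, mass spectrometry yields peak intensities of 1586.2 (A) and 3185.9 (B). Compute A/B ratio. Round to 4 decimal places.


Spectral peak ratio:
Peak A = 1586.2 counts
Peak B = 3185.9 counts
Ratio = 1586.2 / 3185.9 = 0.4979

0.4979


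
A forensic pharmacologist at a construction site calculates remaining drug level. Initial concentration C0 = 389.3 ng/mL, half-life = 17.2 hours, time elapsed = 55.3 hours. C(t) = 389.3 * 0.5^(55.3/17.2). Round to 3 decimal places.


Drug concentration decay:
Number of half-lives = t / t_half = 55.3 / 17.2 = 3.215116
Decay factor = 0.5^3.215116 = 0.10768461
C(t) = 389.3 * 0.10768461 = 41.922 ng/mL

41.922


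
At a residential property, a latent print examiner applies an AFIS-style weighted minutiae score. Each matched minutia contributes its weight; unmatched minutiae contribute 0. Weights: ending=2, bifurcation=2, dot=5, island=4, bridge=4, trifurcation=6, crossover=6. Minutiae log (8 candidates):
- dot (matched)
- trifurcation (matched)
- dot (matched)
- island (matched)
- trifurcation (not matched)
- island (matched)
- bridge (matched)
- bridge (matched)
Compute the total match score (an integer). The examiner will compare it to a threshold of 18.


Weighted minutiae match score:
  dot: matched, +5 (running total 5)
  trifurcation: matched, +6 (running total 11)
  dot: matched, +5 (running total 16)
  island: matched, +4 (running total 20)
  trifurcation: not matched, +0
  island: matched, +4 (running total 24)
  bridge: matched, +4 (running total 28)
  bridge: matched, +4 (running total 32)
Total score = 32
Threshold = 18; verdict = identification

32


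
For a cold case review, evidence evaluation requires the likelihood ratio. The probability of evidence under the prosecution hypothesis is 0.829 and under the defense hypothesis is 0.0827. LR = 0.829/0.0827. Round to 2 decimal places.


Likelihood ratio calculation:
LR = P(E|Hp) / P(E|Hd)
LR = 0.829 / 0.0827
LR = 10.02

10.02


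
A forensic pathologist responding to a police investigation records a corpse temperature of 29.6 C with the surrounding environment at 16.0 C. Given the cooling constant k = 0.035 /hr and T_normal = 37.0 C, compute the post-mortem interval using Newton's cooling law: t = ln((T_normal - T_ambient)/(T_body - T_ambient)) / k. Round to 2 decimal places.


Using Newton's law of cooling:
t = ln((T_normal - T_ambient) / (T_body - T_ambient)) / k
T_normal - T_ambient = 21.0
T_body - T_ambient = 13.6
Ratio = 1.544118
ln(ratio) = 0.434453
t = 0.434453 / 0.035 = 12.41 hours

12.41


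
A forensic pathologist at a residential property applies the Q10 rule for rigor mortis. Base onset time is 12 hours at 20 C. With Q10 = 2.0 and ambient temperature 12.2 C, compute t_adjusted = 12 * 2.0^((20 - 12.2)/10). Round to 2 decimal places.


Rigor mortis time adjustment:
Exponent = (T_ref - T_actual) / 10 = (20 - 12.2) / 10 = 0.78
Q10 factor = 2.0^0.78 = 1.71713
t_adjusted = 12 * 1.71713 = 20.61 hours

20.61


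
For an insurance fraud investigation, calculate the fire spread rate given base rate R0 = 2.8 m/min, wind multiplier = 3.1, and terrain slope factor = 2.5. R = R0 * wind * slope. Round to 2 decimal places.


Fire spread rate calculation:
R = R0 * wind_factor * slope_factor
= 2.8 * 3.1 * 2.5
= 8.68 * 2.5
= 21.70 m/min

21.70


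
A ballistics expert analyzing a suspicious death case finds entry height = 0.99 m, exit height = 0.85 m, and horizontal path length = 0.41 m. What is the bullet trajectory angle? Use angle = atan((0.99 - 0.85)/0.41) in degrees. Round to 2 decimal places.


Bullet trajectory angle:
Height difference = 0.99 - 0.85 = 0.14 m
angle = atan(0.14 / 0.41)
angle = atan(0.341463)
angle = 18.85 degrees

18.85


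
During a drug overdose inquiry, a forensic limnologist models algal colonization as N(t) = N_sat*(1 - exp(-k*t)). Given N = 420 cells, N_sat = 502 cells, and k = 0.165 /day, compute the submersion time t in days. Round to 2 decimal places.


PMSI from diatom colonization curve:
N / N_sat = 420 / 502 = 0.836653
1 - N/N_sat = 0.163347
ln(1 - N/N_sat) = -1.811879
t = -ln(1 - N/N_sat) / k = -(-1.811879) / 0.165 = 10.98 days

10.98


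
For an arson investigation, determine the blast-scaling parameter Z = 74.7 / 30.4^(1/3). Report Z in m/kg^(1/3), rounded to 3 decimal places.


Scaled distance calculation:
W^(1/3) = 30.4^(1/3) = 3.120982
Z = R / W^(1/3) = 74.7 / 3.120982
Z = 23.935 m/kg^(1/3)

23.935


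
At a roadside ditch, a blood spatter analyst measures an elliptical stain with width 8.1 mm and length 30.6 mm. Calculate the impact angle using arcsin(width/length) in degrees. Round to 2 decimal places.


Blood spatter impact angle calculation:
width / length = 8.1 / 30.6 = 0.264706
angle = arcsin(0.264706)
angle = 15.35 degrees

15.35


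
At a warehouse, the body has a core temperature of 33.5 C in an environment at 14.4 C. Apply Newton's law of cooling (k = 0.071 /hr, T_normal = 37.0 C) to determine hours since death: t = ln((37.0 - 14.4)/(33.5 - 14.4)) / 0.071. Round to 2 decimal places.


Using Newton's law of cooling:
t = ln((T_normal - T_ambient) / (T_body - T_ambient)) / k
T_normal - T_ambient = 22.6
T_body - T_ambient = 19.1
Ratio = 1.183246
ln(ratio) = 0.168262
t = 0.168262 / 0.071 = 2.37 hours

2.37


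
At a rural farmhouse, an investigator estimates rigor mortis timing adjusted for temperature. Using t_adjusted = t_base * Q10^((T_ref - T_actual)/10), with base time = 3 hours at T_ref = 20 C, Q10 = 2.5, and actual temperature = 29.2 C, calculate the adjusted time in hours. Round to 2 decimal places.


Rigor mortis time adjustment:
Exponent = (T_ref - T_actual) / 10 = (20 - 29.2) / 10 = -0.92
Q10 factor = 2.5^-0.92 = 0.43042
t_adjusted = 3 * 0.43042 = 1.29 hours

1.29


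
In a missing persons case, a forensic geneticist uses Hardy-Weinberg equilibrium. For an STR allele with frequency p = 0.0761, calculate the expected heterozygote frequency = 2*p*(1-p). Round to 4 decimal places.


Hardy-Weinberg heterozygote frequency:
q = 1 - p = 1 - 0.0761 = 0.9239
2pq = 2 * 0.0761 * 0.9239 = 0.1406

0.1406


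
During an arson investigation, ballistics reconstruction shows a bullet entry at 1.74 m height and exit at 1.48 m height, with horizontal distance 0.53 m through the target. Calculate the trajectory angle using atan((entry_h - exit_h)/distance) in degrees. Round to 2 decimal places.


Bullet trajectory angle:
Height difference = 1.74 - 1.48 = 0.26 m
angle = atan(0.26 / 0.53)
angle = atan(0.490566)
angle = 26.13 degrees

26.13


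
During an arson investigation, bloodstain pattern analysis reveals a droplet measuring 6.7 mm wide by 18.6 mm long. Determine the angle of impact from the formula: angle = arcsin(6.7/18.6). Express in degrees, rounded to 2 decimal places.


Blood spatter impact angle calculation:
width / length = 6.7 / 18.6 = 0.360215
angle = arcsin(0.360215)
angle = 21.11 degrees

21.11


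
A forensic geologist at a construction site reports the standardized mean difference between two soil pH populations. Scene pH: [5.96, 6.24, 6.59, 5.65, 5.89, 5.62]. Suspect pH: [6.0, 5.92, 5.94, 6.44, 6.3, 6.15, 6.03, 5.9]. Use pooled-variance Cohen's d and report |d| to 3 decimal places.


Pooled-variance Cohen's d for soil pH comparison:
Scene mean = 35.95 / 6 = 5.991667
Suspect mean = 48.68 / 8 = 6.085
Scene sample variance s_s^2 = 0.137177
Suspect sample variance s_c^2 = 0.038457
Pooled variance = ((n_s-1)*s_s^2 + (n_c-1)*s_c^2) / (n_s + n_c - 2) = 0.07959
Pooled SD = sqrt(0.07959) = 0.282117
Mean difference = -0.093333
|d| = |-0.093333| / 0.282117 = 0.331

0.331


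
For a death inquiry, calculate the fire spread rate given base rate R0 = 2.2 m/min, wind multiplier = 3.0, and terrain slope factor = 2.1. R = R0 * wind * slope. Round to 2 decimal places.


Fire spread rate calculation:
R = R0 * wind_factor * slope_factor
= 2.2 * 3.0 * 2.1
= 6.6 * 2.1
= 13.86 m/min

13.86


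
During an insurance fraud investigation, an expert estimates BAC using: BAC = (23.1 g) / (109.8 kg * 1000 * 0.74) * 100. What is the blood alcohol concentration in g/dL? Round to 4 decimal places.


Applying the Widmark formula:
BAC = (dose_g / (body_wt * 1000 * r)) * 100
Denominator = 109.8 * 1000 * 0.74 = 81252
BAC = (23.1 / 81252) * 100
BAC = 0.0284 g/dL

0.0284


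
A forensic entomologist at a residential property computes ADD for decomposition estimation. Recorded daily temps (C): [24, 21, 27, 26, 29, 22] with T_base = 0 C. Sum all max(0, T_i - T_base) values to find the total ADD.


Computing ADD day by day:
Day 1: max(0, 24 - 0) = 24
Day 2: max(0, 21 - 0) = 21
Day 3: max(0, 27 - 0) = 27
Day 4: max(0, 26 - 0) = 26
Day 5: max(0, 29 - 0) = 29
Day 6: max(0, 22 - 0) = 22
Total ADD = 149

149


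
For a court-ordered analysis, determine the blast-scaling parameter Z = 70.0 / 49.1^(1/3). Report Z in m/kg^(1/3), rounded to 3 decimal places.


Scaled distance calculation:
W^(1/3) = 49.1^(1/3) = 3.661793
Z = R / W^(1/3) = 70.0 / 3.661793
Z = 19.116 m/kg^(1/3)

19.116


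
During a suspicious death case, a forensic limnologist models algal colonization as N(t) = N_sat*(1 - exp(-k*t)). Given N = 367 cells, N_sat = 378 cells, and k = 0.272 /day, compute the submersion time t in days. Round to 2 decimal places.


PMSI from diatom colonization curve:
N / N_sat = 367 / 378 = 0.970899
1 - N/N_sat = 0.029101
ln(1 - N/N_sat) = -3.536983
t = -ln(1 - N/N_sat) / k = -(-3.536983) / 0.272 = 13.00 days

13.00


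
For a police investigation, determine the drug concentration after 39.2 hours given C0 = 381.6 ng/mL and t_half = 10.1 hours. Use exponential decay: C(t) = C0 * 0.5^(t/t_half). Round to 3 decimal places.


Drug concentration decay:
Number of half-lives = t / t_half = 39.2 / 10.1 = 3.881188
Decay factor = 0.5^3.881188 = 0.06786502
C(t) = 381.6 * 0.06786502 = 25.897 ng/mL

25.897


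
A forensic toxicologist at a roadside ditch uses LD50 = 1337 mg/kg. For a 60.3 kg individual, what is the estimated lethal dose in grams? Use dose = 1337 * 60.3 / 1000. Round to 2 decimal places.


Lethal dose calculation:
Lethal dose = LD50 * body_weight / 1000
= 1337 * 60.3 / 1000
= 80621.1 / 1000
= 80.62 g

80.62


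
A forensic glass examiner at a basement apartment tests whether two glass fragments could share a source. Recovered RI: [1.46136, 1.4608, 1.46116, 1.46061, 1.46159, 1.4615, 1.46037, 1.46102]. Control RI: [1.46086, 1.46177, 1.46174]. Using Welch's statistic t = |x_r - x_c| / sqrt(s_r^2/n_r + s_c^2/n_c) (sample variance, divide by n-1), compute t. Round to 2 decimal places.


Welch's t-criterion for glass RI comparison:
Recovered mean = sum / n_r = 11.68841 / 8 = 1.4610512
Control mean = sum / n_c = 4.38437 / 3 = 1.4614567
Recovered sample variance s_r^2 = 1.88813e-07
Control sample variance s_c^2 = 2.67233e-07
Welch SE (unpooled) = sqrt(s_r^2/n_r + s_c^2/n_c) = sqrt(2.36016e-08 + 8.90778e-08) = sqrt(1.12679e-07) = 0.000335677
|mean_r - mean_c| = 0.000405417
t = 0.000405417 / 0.000335677 = 1.21

1.21


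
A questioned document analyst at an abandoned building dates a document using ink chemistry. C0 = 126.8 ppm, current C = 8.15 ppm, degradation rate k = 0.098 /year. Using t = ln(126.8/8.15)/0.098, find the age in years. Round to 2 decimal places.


Document age estimation:
C0/C = 126.8 / 8.15 = 15.558282
ln(C0/C) = 2.744593
t = 2.744593 / 0.098 = 28.01 years

28.01


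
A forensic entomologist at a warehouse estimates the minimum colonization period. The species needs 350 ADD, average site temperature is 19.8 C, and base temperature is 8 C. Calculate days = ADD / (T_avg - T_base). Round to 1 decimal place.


Insect development time:
Effective temperature = avg_temp - T_base = 19.8 - 8 = 11.8 C
Days = ADD / effective_temp = 350 / 11.8 = 29.7 days

29.7


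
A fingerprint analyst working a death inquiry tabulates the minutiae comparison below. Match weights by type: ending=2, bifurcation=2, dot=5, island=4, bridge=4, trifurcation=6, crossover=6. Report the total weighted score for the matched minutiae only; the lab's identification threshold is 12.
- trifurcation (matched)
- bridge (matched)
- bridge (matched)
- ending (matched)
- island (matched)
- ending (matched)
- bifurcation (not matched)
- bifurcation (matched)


Weighted minutiae match score:
  trifurcation: matched, +6 (running total 6)
  bridge: matched, +4 (running total 10)
  bridge: matched, +4 (running total 14)
  ending: matched, +2 (running total 16)
  island: matched, +4 (running total 20)
  ending: matched, +2 (running total 22)
  bifurcation: not matched, +0
  bifurcation: matched, +2 (running total 24)
Total score = 24
Threshold = 12; verdict = identification

24


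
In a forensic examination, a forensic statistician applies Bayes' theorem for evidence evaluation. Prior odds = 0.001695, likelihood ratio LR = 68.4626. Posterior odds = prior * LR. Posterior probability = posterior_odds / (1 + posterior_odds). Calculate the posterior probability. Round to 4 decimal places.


Bayesian evidence evaluation:
Posterior odds = prior_odds * LR = 0.001695 * 68.4626 = 0.1160441
Posterior probability = posterior_odds / (1 + posterior_odds)
= 0.1160441 / (1 + 0.1160441)
= 0.1160441 / 1.1160441
= 0.1040

0.1040


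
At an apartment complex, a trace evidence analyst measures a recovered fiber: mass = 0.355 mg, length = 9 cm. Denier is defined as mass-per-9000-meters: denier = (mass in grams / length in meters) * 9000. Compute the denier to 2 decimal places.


Denier calculation:
Mass in grams = 0.355 mg / 1000 = 0.000355 g
Length in meters = 9 cm / 100 = 0.09 m
Linear density = mass / length = 0.000355 / 0.09 = 0.00394444 g/m
Denier = (g/m) * 9000 = 0.00394444 * 9000 = 35.50

35.50


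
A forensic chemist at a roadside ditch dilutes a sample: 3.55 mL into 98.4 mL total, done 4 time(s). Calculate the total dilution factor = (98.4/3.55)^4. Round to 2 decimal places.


Dilution factor calculation:
Single dilution = V_total / V_sample = 98.4 / 3.55 ≈ 27.71831
Number of dilutions = 4
Total DF = (98.4 / 3.55)^4 (full precision, rounded at the end) = 590292.11

590292.11


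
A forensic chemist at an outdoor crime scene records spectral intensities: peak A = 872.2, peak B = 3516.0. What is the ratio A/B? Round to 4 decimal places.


Spectral peak ratio:
Peak A = 872.2 counts
Peak B = 3516.0 counts
Ratio = 872.2 / 3516.0 = 0.2481

0.2481


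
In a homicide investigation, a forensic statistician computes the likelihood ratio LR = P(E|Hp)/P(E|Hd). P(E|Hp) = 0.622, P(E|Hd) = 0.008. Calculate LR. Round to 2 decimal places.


Likelihood ratio calculation:
LR = P(E|Hp) / P(E|Hd)
LR = 0.622 / 0.008
LR = 77.75

77.75


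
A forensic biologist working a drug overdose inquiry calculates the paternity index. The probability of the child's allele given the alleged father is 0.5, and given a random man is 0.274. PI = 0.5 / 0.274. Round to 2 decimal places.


Paternity Index calculation:
PI = P(allele|father) / P(allele|random)
PI = 0.5 / 0.274
PI = 1.82

1.82


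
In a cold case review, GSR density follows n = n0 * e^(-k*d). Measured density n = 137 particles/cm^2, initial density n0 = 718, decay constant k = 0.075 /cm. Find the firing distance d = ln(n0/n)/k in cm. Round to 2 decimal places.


GSR distance calculation:
n0/n = 718 / 137 = 5.240876
ln(n0/n) = 1.656489
d = 1.656489 / 0.075 = 22.09 cm

22.09


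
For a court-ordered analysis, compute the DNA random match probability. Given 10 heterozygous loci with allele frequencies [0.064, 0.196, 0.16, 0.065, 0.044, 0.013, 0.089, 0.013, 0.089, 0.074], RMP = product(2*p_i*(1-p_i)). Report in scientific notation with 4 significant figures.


Computing RMP for 10 loci:
Locus 1: 2 * 0.064 * 0.936 = 0.119808
Locus 2: 2 * 0.196 * 0.804 = 0.315168
Locus 3: 2 * 0.16 * 0.84 = 0.2688
Locus 4: 2 * 0.065 * 0.935 = 0.12155
Locus 5: 2 * 0.044 * 0.956 = 0.084128
Locus 6: 2 * 0.013 * 0.987 = 0.025662
Locus 7: 2 * 0.089 * 0.911 = 0.162158
Locus 8: 2 * 0.013 * 0.987 = 0.025662
Locus 9: 2 * 0.089 * 0.911 = 0.162158
Locus 10: 2 * 0.074 * 0.926 = 0.137048
RMP = 2.463e-10

2.463e-10


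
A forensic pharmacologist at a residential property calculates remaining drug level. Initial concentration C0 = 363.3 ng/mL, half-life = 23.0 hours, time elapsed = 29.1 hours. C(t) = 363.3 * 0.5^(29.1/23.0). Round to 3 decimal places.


Drug concentration decay:
Number of half-lives = t / t_half = 29.1 / 23.0 = 1.265217
Decay factor = 0.5^1.265217 = 0.41603679
C(t) = 363.3 * 0.41603679 = 151.146 ng/mL

151.146


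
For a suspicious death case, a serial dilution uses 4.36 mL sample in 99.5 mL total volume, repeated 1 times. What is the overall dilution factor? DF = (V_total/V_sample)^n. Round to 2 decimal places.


Dilution factor calculation:
Single dilution = V_total / V_sample = 99.5 / 4.36 ≈ 22.821101
Number of dilutions = 1
Total DF = (99.5 / 4.36)^1 (full precision, rounded at the end) = 22.82

22.82


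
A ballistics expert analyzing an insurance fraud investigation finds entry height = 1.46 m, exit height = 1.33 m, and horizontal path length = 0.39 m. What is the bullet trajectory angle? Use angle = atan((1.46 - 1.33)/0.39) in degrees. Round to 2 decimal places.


Bullet trajectory angle:
Height difference = 1.46 - 1.33 = 0.13 m
angle = atan(0.13 / 0.39)
angle = atan(0.333333)
angle = 18.43 degrees

18.43


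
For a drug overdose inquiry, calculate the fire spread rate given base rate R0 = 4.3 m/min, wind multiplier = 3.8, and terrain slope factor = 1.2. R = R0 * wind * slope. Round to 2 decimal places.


Fire spread rate calculation:
R = R0 * wind_factor * slope_factor
= 4.3 * 3.8 * 1.2
= 16.34 * 1.2
= 19.61 m/min

19.61


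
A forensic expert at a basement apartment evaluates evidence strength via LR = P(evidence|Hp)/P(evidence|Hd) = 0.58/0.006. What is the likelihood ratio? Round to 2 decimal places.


Likelihood ratio calculation:
LR = P(E|Hp) / P(E|Hd)
LR = 0.58 / 0.006
LR = 96.67

96.67


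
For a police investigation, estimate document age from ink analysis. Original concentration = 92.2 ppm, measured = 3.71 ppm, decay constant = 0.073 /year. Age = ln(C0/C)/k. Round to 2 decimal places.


Document age estimation:
C0/C = 92.2 / 3.71 = 24.851752
ln(C0/C) = 3.212928
t = 3.212928 / 0.073 = 44.01 years

44.01


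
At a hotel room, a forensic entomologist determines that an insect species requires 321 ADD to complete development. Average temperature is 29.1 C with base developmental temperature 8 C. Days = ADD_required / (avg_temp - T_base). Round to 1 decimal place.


Insect development time:
Effective temperature = avg_temp - T_base = 29.1 - 8 = 21.1 C
Days = ADD / effective_temp = 321 / 21.1 = 15.2 days

15.2


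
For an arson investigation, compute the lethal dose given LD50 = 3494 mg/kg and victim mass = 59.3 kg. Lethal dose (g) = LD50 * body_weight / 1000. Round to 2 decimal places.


Lethal dose calculation:
Lethal dose = LD50 * body_weight / 1000
= 3494 * 59.3 / 1000
= 207194.2 / 1000
= 207.19 g

207.19


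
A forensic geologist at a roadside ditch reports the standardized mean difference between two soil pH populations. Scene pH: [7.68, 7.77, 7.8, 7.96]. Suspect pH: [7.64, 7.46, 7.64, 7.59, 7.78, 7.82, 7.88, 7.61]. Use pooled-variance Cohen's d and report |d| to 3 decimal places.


Pooled-variance Cohen's d for soil pH comparison:
Scene mean = 31.21 / 4 = 7.8025
Suspect mean = 61.42 / 8 = 7.6775
Scene sample variance s_s^2 = 0.013625
Suspect sample variance s_c^2 = 0.019164
Pooled variance = ((n_s-1)*s_s^2 + (n_c-1)*s_c^2) / (n_s + n_c - 2) = 0.017503
Pooled SD = sqrt(0.017503) = 0.132299
Mean difference = 0.125
|d| = |0.125| / 0.132299 = 0.945

0.945


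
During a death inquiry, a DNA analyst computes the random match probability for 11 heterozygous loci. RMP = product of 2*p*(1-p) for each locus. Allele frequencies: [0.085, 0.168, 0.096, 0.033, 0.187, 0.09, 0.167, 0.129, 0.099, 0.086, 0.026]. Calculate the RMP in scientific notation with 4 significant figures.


Computing RMP for 11 loci:
Locus 1: 2 * 0.085 * 0.915 = 0.15555
Locus 2: 2 * 0.168 * 0.832 = 0.279552
Locus 3: 2 * 0.096 * 0.904 = 0.173568
Locus 4: 2 * 0.033 * 0.967 = 0.063822
Locus 5: 2 * 0.187 * 0.813 = 0.304062
Locus 6: 2 * 0.09 * 0.91 = 0.1638
Locus 7: 2 * 0.167 * 0.833 = 0.278222
Locus 8: 2 * 0.129 * 0.871 = 0.224718
Locus 9: 2 * 0.099 * 0.901 = 0.178398
Locus 10: 2 * 0.086 * 0.914 = 0.157208
Locus 11: 2 * 0.026 * 0.974 = 0.050648
RMP = 2.131e-09

2.131e-09


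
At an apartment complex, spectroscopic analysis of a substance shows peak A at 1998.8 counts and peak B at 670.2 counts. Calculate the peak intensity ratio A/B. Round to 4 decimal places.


Spectral peak ratio:
Peak A = 1998.8 counts
Peak B = 670.2 counts
Ratio = 1998.8 / 670.2 = 2.9824

2.9824


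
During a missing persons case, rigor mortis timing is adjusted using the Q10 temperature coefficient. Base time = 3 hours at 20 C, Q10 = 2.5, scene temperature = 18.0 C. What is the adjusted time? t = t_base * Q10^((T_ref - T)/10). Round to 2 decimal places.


Rigor mortis time adjustment:
Exponent = (T_ref - T_actual) / 10 = (20 - 18.0) / 10 = 0.2
Q10 factor = 2.5^0.2 = 1.20112
t_adjusted = 3 * 1.20112 = 3.60 hours

3.60


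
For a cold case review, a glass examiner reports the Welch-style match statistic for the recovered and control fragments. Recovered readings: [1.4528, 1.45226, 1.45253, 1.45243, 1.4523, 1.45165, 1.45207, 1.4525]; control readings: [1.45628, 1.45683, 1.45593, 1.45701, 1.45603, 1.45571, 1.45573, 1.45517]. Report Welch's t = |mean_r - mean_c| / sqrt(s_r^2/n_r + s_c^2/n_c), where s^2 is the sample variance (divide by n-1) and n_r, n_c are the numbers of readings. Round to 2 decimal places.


Welch's t-criterion for glass RI comparison:
Recovered mean = sum / n_r = 11.61854 / 8 = 1.4523175
Control mean = sum / n_c = 11.64869 / 8 = 1.4560863
Recovered sample variance s_r^2 = 1.19193e-07
Control sample variance s_c^2 = 3.68512e-07
Welch SE (unpooled) = sqrt(s_r^2/n_r + s_c^2/n_c) = sqrt(1.48991e-08 + 4.60641e-08) = sqrt(6.09632e-08) = 0.000246907
|mean_r - mean_c| = 0.00376875
t = 0.00376875 / 0.000246907 = 15.26

15.26


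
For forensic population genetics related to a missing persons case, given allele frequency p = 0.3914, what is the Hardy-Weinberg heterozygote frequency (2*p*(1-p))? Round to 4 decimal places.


Hardy-Weinberg heterozygote frequency:
q = 1 - p = 1 - 0.3914 = 0.6086
2pq = 2 * 0.3914 * 0.6086 = 0.4764

0.4764


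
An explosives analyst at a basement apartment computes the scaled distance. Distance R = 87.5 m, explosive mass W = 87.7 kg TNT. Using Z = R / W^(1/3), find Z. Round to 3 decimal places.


Scaled distance calculation:
W^(1/3) = 87.7^(1/3) = 4.4429
Z = R / W^(1/3) = 87.5 / 4.4429
Z = 19.694 m/kg^(1/3)

19.694


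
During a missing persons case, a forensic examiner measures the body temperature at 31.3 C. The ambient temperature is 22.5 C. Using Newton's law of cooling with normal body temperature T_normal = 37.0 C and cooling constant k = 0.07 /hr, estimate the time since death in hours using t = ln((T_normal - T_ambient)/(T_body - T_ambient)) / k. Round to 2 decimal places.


Using Newton's law of cooling:
t = ln((T_normal - T_ambient) / (T_body - T_ambient)) / k
T_normal - T_ambient = 14.5
T_body - T_ambient = 8.8
Ratio = 1.647727
ln(ratio) = 0.499397
t = 0.499397 / 0.07 = 7.13 hours

7.13


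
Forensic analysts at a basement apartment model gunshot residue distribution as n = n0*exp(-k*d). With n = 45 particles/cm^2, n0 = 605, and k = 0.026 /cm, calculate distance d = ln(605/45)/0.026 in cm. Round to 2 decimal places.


GSR distance calculation:
n0/n = 605 / 45 = 13.444444
ln(n0/n) = 2.598566
d = 2.598566 / 0.026 = 99.94 cm

99.94


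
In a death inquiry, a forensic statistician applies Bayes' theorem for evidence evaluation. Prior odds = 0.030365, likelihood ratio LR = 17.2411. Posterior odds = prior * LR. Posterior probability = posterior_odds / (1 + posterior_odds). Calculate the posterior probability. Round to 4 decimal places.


Bayesian evidence evaluation:
Posterior odds = prior_odds * LR = 0.030365 * 17.2411 = 0.523526
Posterior probability = posterior_odds / (1 + posterior_odds)
= 0.523526 / (1 + 0.523526)
= 0.523526 / 1.523526
= 0.3436

0.3436


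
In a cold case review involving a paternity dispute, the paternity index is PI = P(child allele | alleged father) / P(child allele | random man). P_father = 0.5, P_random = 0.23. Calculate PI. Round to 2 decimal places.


Paternity Index calculation:
PI = P(allele|father) / P(allele|random)
PI = 0.5 / 0.23
PI = 2.17

2.17


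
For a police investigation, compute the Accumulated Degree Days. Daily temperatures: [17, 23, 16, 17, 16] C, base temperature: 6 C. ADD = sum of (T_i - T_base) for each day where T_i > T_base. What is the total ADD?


Computing ADD day by day:
Day 1: max(0, 17 - 6) = 11
Day 2: max(0, 23 - 6) = 17
Day 3: max(0, 16 - 6) = 10
Day 4: max(0, 17 - 6) = 11
Day 5: max(0, 16 - 6) = 10
Total ADD = 59

59


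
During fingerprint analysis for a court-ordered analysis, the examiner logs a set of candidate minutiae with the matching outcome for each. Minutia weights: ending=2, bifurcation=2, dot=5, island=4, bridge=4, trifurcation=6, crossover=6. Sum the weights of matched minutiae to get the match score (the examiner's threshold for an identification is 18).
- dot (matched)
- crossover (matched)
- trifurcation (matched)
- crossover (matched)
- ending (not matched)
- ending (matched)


Weighted minutiae match score:
  dot: matched, +5 (running total 5)
  crossover: matched, +6 (running total 11)
  trifurcation: matched, +6 (running total 17)
  crossover: matched, +6 (running total 23)
  ending: not matched, +0
  ending: matched, +2 (running total 25)
Total score = 25
Threshold = 18; verdict = identification

25


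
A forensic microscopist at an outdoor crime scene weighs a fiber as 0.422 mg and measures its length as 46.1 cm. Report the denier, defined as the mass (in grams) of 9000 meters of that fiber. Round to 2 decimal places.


Denier calculation:
Mass in grams = 0.422 mg / 1000 = 0.000422 g
Length in meters = 46.1 cm / 100 = 0.461 m
Linear density = mass / length = 0.000422 / 0.461 = 0.0009154 g/m
Denier = (g/m) * 9000 = 0.0009154 * 9000 = 8.24

8.24


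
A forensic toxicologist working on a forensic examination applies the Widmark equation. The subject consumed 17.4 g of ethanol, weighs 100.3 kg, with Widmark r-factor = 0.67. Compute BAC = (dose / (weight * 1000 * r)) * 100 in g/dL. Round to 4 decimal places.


Applying the Widmark formula:
BAC = (dose_g / (body_wt * 1000 * r)) * 100
Denominator = 100.3 * 1000 * 0.67 = 67201
BAC = (17.4 / 67201) * 100
BAC = 0.0259 g/dL

0.0259


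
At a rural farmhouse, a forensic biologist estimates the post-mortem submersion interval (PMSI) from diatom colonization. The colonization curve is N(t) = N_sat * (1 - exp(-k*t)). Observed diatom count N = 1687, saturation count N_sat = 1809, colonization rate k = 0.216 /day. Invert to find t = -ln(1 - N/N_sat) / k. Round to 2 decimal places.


PMSI from diatom colonization curve:
N / N_sat = 1687 / 1809 = 0.932559
1 - N/N_sat = 0.067441
ln(1 - N/N_sat) = -2.696502
t = -ln(1 - N/N_sat) / k = -(-2.696502) / 0.216 = 12.48 days

12.48


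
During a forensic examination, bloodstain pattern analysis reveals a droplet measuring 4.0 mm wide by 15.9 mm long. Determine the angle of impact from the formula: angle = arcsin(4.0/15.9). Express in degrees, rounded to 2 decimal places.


Blood spatter impact angle calculation:
width / length = 4.0 / 15.9 = 0.251572
angle = arcsin(0.251572)
angle = 14.57 degrees

14.57


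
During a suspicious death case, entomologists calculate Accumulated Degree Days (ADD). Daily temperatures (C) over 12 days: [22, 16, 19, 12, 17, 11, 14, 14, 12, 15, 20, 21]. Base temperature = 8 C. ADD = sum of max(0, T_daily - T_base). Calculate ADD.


Computing ADD day by day:
Day 1: max(0, 22 - 8) = 14
Day 2: max(0, 16 - 8) = 8
Day 3: max(0, 19 - 8) = 11
Day 4: max(0, 12 - 8) = 4
Day 5: max(0, 17 - 8) = 9
Day 6: max(0, 11 - 8) = 3
Day 7: max(0, 14 - 8) = 6
Day 8: max(0, 14 - 8) = 6
Day 9: max(0, 12 - 8) = 4
Day 10: max(0, 15 - 8) = 7
Day 11: max(0, 20 - 8) = 12
Day 12: max(0, 21 - 8) = 13
Total ADD = 97

97


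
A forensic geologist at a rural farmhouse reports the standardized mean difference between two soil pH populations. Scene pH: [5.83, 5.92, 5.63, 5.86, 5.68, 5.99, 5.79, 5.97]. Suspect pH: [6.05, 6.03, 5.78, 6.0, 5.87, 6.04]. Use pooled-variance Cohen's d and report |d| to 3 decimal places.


Pooled-variance Cohen's d for soil pH comparison:
Scene mean = 46.67 / 8 = 5.83375
Suspect mean = 35.77 / 6 = 5.961667
Scene sample variance s_s^2 = 0.016884
Suspect sample variance s_c^2 = 0.012297
Pooled variance = ((n_s-1)*s_s^2 + (n_c-1)*s_c^2) / (n_s + n_c - 2) = 0.014973
Pooled SD = sqrt(0.014973) = 0.122364
Mean difference = -0.127917
|d| = |-0.127917| / 0.122364 = 1.045

1.045


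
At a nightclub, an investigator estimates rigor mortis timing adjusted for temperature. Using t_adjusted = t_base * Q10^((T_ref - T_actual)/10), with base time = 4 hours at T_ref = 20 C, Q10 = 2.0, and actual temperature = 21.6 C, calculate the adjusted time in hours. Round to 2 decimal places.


Rigor mortis time adjustment:
Exponent = (T_ref - T_actual) / 10 = (20 - 21.6) / 10 = -0.16
Q10 factor = 2.0^-0.16 = 0.89503
t_adjusted = 4 * 0.89503 = 3.58 hours

3.58


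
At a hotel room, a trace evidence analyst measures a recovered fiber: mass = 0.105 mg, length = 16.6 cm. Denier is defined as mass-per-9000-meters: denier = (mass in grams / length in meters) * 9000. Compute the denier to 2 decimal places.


Denier calculation:
Mass in grams = 0.105 mg / 1000 = 0.000105 g
Length in meters = 16.6 cm / 100 = 0.166 m
Linear density = mass / length = 0.000105 / 0.166 = 0.00063253 g/m
Denier = (g/m) * 9000 = 0.00063253 * 9000 = 5.69

5.69


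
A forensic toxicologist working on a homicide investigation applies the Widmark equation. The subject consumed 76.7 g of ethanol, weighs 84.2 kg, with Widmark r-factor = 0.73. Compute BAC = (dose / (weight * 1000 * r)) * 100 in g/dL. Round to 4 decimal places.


Applying the Widmark formula:
BAC = (dose_g / (body_wt * 1000 * r)) * 100
Denominator = 84.2 * 1000 * 0.73 = 61466
BAC = (76.7 / 61466) * 100
BAC = 0.1248 g/dL

0.1248


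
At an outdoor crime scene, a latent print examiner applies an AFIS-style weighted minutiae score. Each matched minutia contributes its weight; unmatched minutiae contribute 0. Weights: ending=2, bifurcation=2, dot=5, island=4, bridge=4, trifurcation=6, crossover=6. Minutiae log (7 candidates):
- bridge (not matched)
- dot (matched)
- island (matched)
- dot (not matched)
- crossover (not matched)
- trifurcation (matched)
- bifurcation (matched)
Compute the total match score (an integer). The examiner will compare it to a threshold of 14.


Weighted minutiae match score:
  bridge: not matched, +0
  dot: matched, +5 (running total 5)
  island: matched, +4 (running total 9)
  dot: not matched, +0
  crossover: not matched, +0
  trifurcation: matched, +6 (running total 15)
  bifurcation: matched, +2 (running total 17)
Total score = 17
Threshold = 14; verdict = identification

17


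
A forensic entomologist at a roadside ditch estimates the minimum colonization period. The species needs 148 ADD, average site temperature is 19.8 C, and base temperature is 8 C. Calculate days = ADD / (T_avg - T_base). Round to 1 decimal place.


Insect development time:
Effective temperature = avg_temp - T_base = 19.8 - 8 = 11.8 C
Days = ADD / effective_temp = 148 / 11.8 = 12.5 days

12.5


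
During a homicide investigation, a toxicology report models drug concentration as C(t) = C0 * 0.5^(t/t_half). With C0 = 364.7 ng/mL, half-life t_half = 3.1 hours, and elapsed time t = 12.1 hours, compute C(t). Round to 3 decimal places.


Drug concentration decay:
Number of half-lives = t / t_half = 12.1 / 3.1 = 3.903226
Decay factor = 0.5^3.903226 = 0.06683622
C(t) = 364.7 * 0.06683622 = 24.375 ng/mL

24.375


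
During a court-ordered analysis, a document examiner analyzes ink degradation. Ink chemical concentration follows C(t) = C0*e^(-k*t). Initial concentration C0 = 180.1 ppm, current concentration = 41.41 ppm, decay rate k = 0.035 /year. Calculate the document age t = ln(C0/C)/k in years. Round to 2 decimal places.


Document age estimation:
C0/C = 180.1 / 41.41 = 4.349191
ln(C0/C) = 1.46999
t = 1.46999 / 0.035 = 42.00 years

42.00


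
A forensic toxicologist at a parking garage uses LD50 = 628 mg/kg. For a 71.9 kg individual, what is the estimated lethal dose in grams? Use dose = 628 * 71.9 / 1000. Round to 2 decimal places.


Lethal dose calculation:
Lethal dose = LD50 * body_weight / 1000
= 628 * 71.9 / 1000
= 45153.2 / 1000
= 45.15 g

45.15


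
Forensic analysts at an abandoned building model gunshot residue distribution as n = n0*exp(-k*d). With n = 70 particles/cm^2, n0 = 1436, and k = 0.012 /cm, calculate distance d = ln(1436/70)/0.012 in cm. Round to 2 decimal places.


GSR distance calculation:
n0/n = 1436 / 70 = 20.514286
ln(n0/n) = 3.021122
d = 3.021122 / 0.012 = 251.76 cm

251.76


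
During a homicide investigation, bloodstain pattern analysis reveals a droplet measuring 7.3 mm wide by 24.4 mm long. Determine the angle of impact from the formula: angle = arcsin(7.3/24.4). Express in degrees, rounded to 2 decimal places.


Blood spatter impact angle calculation:
width / length = 7.3 / 24.4 = 0.29918
angle = arcsin(0.29918)
angle = 17.41 degrees

17.41


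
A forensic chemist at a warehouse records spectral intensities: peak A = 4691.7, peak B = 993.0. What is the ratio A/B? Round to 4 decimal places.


Spectral peak ratio:
Peak A = 4691.7 counts
Peak B = 993.0 counts
Ratio = 4691.7 / 993.0 = 4.7248

4.7248


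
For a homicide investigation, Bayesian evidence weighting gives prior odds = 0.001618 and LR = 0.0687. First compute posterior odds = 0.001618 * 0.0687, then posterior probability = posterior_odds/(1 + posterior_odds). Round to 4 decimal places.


Bayesian evidence evaluation:
Posterior odds = prior_odds * LR = 0.001618 * 0.0687 = 0.0001111566
Posterior probability = posterior_odds / (1 + posterior_odds)
= 0.0001111566 / (1 + 0.0001111566)
= 0.0001111566 / 1.0001111566
= 0.0001

0.0001


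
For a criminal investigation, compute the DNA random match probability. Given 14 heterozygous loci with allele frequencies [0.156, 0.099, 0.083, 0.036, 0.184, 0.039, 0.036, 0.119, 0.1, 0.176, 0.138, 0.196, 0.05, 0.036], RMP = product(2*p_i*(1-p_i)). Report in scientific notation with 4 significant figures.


Computing RMP for 14 loci:
Locus 1: 2 * 0.156 * 0.844 = 0.263328
Locus 2: 2 * 0.099 * 0.901 = 0.178398
Locus 3: 2 * 0.083 * 0.917 = 0.152222
Locus 4: 2 * 0.036 * 0.964 = 0.069408
Locus 5: 2 * 0.184 * 0.816 = 0.300288
Locus 6: 2 * 0.039 * 0.961 = 0.074958
Locus 7: 2 * 0.036 * 0.964 = 0.069408
Locus 8: 2 * 0.119 * 0.881 = 0.209678
Locus 9: 2 * 0.1 * 0.9 = 0.18
Locus 10: 2 * 0.176 * 0.824 = 0.290048
Locus 11: 2 * 0.138 * 0.862 = 0.237912
Locus 12: 2 * 0.196 * 0.804 = 0.315168
Locus 13: 2 * 0.05 * 0.95 = 0.095
Locus 14: 2 * 0.036 * 0.964 = 0.069408
RMP = 4.197e-12

4.197e-12


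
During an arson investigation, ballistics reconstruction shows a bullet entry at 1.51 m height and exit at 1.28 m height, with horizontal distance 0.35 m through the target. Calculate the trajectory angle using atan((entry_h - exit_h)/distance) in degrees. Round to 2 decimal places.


Bullet trajectory angle:
Height difference = 1.51 - 1.28 = 0.23 m
angle = atan(0.23 / 0.35)
angle = atan(0.657143)
angle = 33.31 degrees

33.31


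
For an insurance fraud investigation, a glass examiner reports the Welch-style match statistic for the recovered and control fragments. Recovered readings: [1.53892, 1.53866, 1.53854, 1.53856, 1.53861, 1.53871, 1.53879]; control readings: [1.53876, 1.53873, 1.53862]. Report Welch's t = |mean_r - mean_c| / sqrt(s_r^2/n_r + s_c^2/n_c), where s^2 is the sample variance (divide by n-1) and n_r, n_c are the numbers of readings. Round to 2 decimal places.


Welch's t-criterion for glass RI comparison:
Recovered mean = sum / n_r = 10.77079 / 7 = 1.5386843
Control mean = sum / n_c = 4.61611 / 3 = 1.5387033
Recovered sample variance s_r^2 = 1.82952e-08
Control sample variance s_c^2 = 5.43333e-09
Welch SE (unpooled) = sqrt(s_r^2/n_r + s_c^2/n_c) = sqrt(2.61361e-09 + 1.81111e-09) = sqrt(4.42472e-09) = 6.65186e-05
|mean_r - mean_c| = 1.90476e-05
t = 1.90476e-05 / 6.65186e-05 = 0.29

0.29


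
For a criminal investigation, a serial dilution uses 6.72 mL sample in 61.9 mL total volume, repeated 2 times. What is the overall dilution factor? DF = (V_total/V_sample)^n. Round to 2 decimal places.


Dilution factor calculation:
Single dilution = V_total / V_sample = 61.9 / 6.72 ≈ 9.21131
Number of dilutions = 2
Total DF = (61.9 / 6.72)^2 (full precision, rounded at the end) = 84.85

84.85


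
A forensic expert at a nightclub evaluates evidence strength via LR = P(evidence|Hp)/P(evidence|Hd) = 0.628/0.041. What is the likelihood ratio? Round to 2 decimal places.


Likelihood ratio calculation:
LR = P(E|Hp) / P(E|Hd)
LR = 0.628 / 0.041
LR = 15.32

15.32


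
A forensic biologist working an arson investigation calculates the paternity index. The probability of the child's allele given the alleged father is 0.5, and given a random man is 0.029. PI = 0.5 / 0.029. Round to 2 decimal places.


Paternity Index calculation:
PI = P(allele|father) / P(allele|random)
PI = 0.5 / 0.029
PI = 17.24

17.24


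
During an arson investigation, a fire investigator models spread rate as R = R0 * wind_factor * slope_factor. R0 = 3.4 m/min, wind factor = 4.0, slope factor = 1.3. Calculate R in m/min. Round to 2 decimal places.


Fire spread rate calculation:
R = R0 * wind_factor * slope_factor
= 3.4 * 4.0 * 1.3
= 13.6 * 1.3
= 17.68 m/min

17.68


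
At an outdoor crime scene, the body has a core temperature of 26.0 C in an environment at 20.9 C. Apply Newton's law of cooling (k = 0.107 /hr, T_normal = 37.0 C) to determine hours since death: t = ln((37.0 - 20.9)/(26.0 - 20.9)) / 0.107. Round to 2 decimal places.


Using Newton's law of cooling:
t = ln((T_normal - T_ambient) / (T_body - T_ambient)) / k
T_normal - T_ambient = 16.1
T_body - T_ambient = 5.1
Ratio = 3.156863
ln(ratio) = 1.149579
t = 1.149579 / 0.107 = 10.74 hours

10.74


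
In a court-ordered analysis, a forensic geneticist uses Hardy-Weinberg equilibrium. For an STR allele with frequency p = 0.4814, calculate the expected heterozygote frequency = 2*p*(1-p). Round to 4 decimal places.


Hardy-Weinberg heterozygote frequency:
q = 1 - p = 1 - 0.4814 = 0.5186
2pq = 2 * 0.4814 * 0.5186 = 0.4993

0.4993


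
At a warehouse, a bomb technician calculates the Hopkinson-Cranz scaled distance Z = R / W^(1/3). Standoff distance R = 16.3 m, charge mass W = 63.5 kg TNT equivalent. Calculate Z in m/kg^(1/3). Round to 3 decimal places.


Scaled distance calculation:
W^(1/3) = 63.5^(1/3) = 3.989556
Z = R / W^(1/3) = 16.3 / 3.989556
Z = 4.086 m/kg^(1/3)

4.086


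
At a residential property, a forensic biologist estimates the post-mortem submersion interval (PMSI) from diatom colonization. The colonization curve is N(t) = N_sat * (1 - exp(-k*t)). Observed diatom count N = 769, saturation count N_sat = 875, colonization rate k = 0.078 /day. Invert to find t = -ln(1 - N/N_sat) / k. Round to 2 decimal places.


PMSI from diatom colonization curve:
N / N_sat = 769 / 875 = 0.878857
1 - N/N_sat = 0.121143
ln(1 - N/N_sat) = -2.110784
t = -ln(1 - N/N_sat) / k = -(-2.110784) / 0.078 = 27.06 days

27.06


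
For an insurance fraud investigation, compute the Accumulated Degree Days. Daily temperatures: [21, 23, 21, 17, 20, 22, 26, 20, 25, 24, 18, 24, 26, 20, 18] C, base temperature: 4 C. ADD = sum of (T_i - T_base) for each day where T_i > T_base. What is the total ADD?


Computing ADD day by day:
Day 1: max(0, 21 - 4) = 17
Day 2: max(0, 23 - 4) = 19
Day 3: max(0, 21 - 4) = 17
Day 4: max(0, 17 - 4) = 13
Day 5: max(0, 20 - 4) = 16
Day 6: max(0, 22 - 4) = 18
Day 7: max(0, 26 - 4) = 22
Day 8: max(0, 20 - 4) = 16
Day 9: max(0, 25 - 4) = 21
Day 10: max(0, 24 - 4) = 20
Day 11: max(0, 18 - 4) = 14
Day 12: max(0, 24 - 4) = 20
Day 13: max(0, 26 - 4) = 22
Day 14: max(0, 20 - 4) = 16
Day 15: max(0, 18 - 4) = 14
Total ADD = 265

265
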